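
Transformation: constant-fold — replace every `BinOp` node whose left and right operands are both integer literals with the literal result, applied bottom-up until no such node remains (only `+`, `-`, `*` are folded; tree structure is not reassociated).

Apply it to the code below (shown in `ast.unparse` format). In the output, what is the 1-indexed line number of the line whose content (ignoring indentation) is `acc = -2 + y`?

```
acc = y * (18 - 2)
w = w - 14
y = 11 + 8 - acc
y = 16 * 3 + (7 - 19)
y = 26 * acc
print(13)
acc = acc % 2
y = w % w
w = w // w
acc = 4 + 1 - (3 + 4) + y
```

10

Transformed code:
acc = y * 16
w = w - 14
y = 19 - acc
y = 36
y = 26 * acc
print(13)
acc = acc % 2
y = w % w
w = w // w
acc = -2 + y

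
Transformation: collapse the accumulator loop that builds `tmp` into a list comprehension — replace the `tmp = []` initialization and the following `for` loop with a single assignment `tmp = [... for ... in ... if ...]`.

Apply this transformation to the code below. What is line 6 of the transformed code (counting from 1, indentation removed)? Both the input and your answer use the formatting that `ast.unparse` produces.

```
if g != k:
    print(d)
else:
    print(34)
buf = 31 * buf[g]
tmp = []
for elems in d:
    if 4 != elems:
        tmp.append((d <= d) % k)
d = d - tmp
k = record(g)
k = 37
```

Transformed code:
if g != k:
    print(d)
else:
    print(34)
buf = 31 * buf[g]
tmp = [(d <= d) % k for elems in d if 4 != elems]
d = d - tmp
k = record(g)
k = 37

tmp = [(d <= d) % k for elems in d if 4 != elems]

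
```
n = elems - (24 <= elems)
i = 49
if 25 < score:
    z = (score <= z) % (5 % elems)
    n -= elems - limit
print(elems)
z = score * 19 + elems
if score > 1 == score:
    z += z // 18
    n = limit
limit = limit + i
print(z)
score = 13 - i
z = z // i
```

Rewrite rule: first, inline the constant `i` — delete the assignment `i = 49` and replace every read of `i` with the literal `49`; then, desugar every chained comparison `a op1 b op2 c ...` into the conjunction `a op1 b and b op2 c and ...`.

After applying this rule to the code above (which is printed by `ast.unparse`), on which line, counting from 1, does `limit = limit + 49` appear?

Transformed code:
n = elems - (24 <= elems)
if 25 < score:
    z = (score <= z) % (5 % elems)
    n -= elems - limit
print(elems)
z = score * 19 + elems
if score > 1 and 1 == score:
    z += z // 18
    n = limit
limit = limit + 49
print(z)
score = 13 - 49
z = z // 49

10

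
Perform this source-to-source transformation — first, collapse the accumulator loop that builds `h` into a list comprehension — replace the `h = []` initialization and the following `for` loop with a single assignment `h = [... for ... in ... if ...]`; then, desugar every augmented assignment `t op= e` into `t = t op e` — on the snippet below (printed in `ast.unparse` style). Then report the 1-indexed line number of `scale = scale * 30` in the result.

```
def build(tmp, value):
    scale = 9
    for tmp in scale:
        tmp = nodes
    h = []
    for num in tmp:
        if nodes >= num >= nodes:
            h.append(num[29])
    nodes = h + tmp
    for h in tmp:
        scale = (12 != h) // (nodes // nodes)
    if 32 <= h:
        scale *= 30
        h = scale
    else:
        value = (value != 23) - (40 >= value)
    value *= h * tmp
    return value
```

10

Transformed code:
def build(tmp, value):
    scale = 9
    for tmp in scale:
        tmp = nodes
    h = [num[29] for num in tmp if nodes >= num >= nodes]
    nodes = h + tmp
    for h in tmp:
        scale = (12 != h) // (nodes // nodes)
    if 32 <= h:
        scale = scale * 30
        h = scale
    else:
        value = (value != 23) - (40 >= value)
    value = value * (h * tmp)
    return value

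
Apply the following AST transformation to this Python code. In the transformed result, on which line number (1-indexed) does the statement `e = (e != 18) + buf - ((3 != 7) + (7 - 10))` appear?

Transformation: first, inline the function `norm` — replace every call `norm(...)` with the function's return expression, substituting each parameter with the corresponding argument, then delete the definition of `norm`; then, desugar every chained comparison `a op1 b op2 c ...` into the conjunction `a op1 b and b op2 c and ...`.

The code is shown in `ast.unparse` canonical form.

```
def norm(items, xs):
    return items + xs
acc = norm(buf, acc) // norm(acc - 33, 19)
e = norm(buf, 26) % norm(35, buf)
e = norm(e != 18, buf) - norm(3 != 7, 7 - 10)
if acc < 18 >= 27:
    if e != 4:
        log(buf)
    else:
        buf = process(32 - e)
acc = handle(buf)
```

Transformed code:
acc = (buf + acc) // (acc - 33 + 19)
e = (buf + 26) % (35 + buf)
e = (e != 18) + buf - ((3 != 7) + (7 - 10))
if acc < 18 and 18 >= 27:
    if e != 4:
        log(buf)
    else:
        buf = process(32 - e)
acc = handle(buf)

3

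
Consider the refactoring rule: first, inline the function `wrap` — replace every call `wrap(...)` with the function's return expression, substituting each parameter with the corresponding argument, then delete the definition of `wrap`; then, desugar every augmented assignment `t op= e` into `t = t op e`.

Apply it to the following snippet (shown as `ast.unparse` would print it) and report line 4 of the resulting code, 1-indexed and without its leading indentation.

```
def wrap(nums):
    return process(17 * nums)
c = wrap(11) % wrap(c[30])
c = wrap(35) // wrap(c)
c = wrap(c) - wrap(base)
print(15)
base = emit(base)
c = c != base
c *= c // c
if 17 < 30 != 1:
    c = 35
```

print(15)

Transformed code:
c = process(17 * 11) % process(17 * c[30])
c = process(17 * 35) // process(17 * c)
c = process(17 * c) - process(17 * base)
print(15)
base = emit(base)
c = c != base
c = c * (c // c)
if 17 < 30 != 1:
    c = 35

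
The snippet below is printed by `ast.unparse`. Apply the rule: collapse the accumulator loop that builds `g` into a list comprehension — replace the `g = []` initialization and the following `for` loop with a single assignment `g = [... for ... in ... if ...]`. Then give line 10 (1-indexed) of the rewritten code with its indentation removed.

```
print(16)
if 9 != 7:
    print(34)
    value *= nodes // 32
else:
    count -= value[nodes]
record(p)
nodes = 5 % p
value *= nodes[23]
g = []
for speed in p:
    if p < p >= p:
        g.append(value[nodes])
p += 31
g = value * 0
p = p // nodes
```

g = [value[nodes] for speed in p if p < p >= p]

Transformed code:
print(16)
if 9 != 7:
    print(34)
    value *= nodes // 32
else:
    count -= value[nodes]
record(p)
nodes = 5 % p
value *= nodes[23]
g = [value[nodes] for speed in p if p < p >= p]
p += 31
g = value * 0
p = p // nodes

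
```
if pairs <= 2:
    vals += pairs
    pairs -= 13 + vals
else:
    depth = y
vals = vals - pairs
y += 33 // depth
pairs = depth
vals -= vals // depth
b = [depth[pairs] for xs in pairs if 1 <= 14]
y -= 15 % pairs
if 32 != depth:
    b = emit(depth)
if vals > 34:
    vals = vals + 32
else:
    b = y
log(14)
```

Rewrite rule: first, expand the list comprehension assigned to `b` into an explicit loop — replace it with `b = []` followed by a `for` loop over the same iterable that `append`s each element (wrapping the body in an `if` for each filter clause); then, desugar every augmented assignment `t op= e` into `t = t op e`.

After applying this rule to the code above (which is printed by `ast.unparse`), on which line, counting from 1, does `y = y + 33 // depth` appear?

7

Transformed code:
if pairs <= 2:
    vals = vals + pairs
    pairs = pairs - (13 + vals)
else:
    depth = y
vals = vals - pairs
y = y + 33 // depth
pairs = depth
vals = vals - vals // depth
b = []
for xs in pairs:
    if 1 <= 14:
        b.append(depth[pairs])
y = y - 15 % pairs
if 32 != depth:
    b = emit(depth)
if vals > 34:
    vals = vals + 32
else:
    b = y
log(14)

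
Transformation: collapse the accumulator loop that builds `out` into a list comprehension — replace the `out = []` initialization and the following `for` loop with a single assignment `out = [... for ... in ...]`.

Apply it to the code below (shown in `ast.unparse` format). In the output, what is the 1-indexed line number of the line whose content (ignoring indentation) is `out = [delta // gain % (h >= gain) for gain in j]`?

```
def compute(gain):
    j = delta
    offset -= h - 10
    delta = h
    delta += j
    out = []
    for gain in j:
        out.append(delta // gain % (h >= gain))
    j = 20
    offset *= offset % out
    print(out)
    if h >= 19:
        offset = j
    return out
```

Transformed code:
def compute(gain):
    j = delta
    offset -= h - 10
    delta = h
    delta += j
    out = [delta // gain % (h >= gain) for gain in j]
    j = 20
    offset *= offset % out
    print(out)
    if h >= 19:
        offset = j
    return out

6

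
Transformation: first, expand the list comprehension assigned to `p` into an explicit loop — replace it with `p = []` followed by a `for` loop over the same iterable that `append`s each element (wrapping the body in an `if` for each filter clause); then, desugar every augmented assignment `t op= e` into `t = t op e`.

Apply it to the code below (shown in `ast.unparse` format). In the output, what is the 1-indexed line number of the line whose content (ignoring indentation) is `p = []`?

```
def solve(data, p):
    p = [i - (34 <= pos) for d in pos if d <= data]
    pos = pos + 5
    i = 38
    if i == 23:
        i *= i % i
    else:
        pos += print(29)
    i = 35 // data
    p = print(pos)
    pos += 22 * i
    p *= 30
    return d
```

2

Transformed code:
def solve(data, p):
    p = []
    for d in pos:
        if d <= data:
            p.append(i - (34 <= pos))
    pos = pos + 5
    i = 38
    if i == 23:
        i = i * (i % i)
    else:
        pos = pos + print(29)
    i = 35 // data
    p = print(pos)
    pos = pos + 22 * i
    p = p * 30
    return d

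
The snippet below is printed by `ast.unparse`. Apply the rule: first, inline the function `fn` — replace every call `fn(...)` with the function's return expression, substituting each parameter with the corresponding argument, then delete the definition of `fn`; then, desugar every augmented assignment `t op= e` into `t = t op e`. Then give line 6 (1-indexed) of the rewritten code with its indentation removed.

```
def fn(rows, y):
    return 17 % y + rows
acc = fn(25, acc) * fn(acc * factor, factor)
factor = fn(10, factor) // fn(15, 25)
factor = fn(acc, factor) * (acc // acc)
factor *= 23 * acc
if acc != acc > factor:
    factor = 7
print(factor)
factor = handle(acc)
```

Transformed code:
acc = (17 % acc + 25) * (17 % factor + acc * factor)
factor = (17 % factor + 10) // (17 % 25 + 15)
factor = (17 % factor + acc) * (acc // acc)
factor = factor * (23 * acc)
if acc != acc > factor:
    factor = 7
print(factor)
factor = handle(acc)

factor = 7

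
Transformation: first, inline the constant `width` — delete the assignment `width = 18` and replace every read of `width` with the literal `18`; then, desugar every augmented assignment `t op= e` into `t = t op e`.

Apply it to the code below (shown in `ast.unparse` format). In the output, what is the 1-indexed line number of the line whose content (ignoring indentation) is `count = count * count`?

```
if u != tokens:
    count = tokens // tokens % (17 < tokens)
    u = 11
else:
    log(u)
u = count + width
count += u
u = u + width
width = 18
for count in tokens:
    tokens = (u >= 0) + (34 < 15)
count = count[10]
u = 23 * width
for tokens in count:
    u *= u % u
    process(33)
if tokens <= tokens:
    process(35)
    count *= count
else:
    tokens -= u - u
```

18

Transformed code:
if u != tokens:
    count = tokens // tokens % (17 < tokens)
    u = 11
else:
    log(u)
u = count + 18
count = count + u
u = u + 18
for count in tokens:
    tokens = (u >= 0) + (34 < 15)
count = count[10]
u = 23 * 18
for tokens in count:
    u = u * (u % u)
    process(33)
if tokens <= tokens:
    process(35)
    count = count * count
else:
    tokens = tokens - (u - u)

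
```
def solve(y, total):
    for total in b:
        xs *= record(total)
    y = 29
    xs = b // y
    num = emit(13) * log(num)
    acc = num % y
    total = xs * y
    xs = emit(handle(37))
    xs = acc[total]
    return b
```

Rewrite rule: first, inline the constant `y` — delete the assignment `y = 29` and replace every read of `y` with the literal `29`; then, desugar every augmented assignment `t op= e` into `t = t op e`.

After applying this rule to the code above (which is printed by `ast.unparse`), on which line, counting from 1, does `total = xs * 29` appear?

7

Transformed code:
def solve(y, total):
    for total in b:
        xs = xs * record(total)
    xs = b // 29
    num = emit(13) * log(num)
    acc = num % 29
    total = xs * 29
    xs = emit(handle(37))
    xs = acc[total]
    return b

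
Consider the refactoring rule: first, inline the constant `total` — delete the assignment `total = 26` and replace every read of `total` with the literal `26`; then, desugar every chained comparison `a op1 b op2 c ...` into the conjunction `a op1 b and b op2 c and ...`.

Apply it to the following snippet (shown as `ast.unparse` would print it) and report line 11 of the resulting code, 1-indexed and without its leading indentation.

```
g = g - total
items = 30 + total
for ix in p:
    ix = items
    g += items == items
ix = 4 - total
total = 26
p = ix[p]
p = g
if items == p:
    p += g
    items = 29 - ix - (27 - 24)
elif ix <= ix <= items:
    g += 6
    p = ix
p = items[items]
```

Transformed code:
g = g - 26
items = 30 + 26
for ix in p:
    ix = items
    g += items == items
ix = 4 - 26
p = ix[p]
p = g
if items == p:
    p += g
    items = 29 - ix - (27 - 24)
elif ix <= ix and ix <= items:
    g += 6
    p = ix
p = items[items]

items = 29 - ix - (27 - 24)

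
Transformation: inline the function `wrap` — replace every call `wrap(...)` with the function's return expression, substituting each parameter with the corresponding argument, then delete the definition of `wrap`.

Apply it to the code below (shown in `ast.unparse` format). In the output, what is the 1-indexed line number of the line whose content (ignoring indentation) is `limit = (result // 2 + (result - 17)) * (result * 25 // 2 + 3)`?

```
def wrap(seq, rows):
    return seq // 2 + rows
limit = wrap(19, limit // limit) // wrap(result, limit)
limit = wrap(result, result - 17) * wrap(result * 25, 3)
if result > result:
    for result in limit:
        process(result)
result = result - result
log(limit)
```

2

Transformed code:
limit = (19 // 2 + limit // limit) // (result // 2 + limit)
limit = (result // 2 + (result - 17)) * (result * 25 // 2 + 3)
if result > result:
    for result in limit:
        process(result)
result = result - result
log(limit)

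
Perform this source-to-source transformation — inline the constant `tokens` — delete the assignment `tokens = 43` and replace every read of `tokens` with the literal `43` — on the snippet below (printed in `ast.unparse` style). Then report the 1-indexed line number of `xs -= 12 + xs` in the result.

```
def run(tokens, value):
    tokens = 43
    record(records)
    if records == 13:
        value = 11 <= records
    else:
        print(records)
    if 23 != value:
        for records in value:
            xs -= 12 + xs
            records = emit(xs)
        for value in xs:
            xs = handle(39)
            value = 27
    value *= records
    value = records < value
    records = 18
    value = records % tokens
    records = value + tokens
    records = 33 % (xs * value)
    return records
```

9

Transformed code:
def run(tokens, value):
    record(records)
    if records == 13:
        value = 11 <= records
    else:
        print(records)
    if 23 != value:
        for records in value:
            xs -= 12 + xs
            records = emit(xs)
        for value in xs:
            xs = handle(39)
            value = 27
    value *= records
    value = records < value
    records = 18
    value = records % 43
    records = value + 43
    records = 33 % (xs * value)
    return records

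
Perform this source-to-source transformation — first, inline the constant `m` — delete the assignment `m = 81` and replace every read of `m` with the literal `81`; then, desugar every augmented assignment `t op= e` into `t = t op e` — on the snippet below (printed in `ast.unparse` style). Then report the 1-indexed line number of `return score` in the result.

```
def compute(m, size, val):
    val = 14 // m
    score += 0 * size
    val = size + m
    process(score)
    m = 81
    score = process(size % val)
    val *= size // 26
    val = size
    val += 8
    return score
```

Transformed code:
def compute(m, size, val):
    val = 14 // 81
    score = score + 0 * size
    val = size + 81
    process(score)
    score = process(size % val)
    val = val * (size // 26)
    val = size
    val = val + 8
    return score

10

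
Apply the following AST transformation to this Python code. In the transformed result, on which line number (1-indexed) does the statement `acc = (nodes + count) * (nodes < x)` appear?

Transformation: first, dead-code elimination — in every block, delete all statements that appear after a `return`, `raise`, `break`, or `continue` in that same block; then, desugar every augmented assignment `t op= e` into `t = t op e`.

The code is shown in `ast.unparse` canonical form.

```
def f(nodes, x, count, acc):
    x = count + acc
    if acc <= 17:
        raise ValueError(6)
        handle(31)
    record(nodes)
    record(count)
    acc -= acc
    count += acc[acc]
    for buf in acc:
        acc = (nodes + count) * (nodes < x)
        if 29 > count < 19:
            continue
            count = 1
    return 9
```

Transformed code:
def f(nodes, x, count, acc):
    x = count + acc
    if acc <= 17:
        raise ValueError(6)
    record(nodes)
    record(count)
    acc = acc - acc
    count = count + acc[acc]
    for buf in acc:
        acc = (nodes + count) * (nodes < x)
        if 29 > count < 19:
            continue
    return 9

10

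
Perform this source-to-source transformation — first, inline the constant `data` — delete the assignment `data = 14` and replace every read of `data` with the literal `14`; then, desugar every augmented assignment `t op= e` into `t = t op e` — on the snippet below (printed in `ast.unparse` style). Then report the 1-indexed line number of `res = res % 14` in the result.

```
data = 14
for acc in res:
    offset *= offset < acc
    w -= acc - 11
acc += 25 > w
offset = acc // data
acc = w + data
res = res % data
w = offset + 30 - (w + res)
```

Transformed code:
for acc in res:
    offset = offset * (offset < acc)
    w = w - (acc - 11)
acc = acc + (25 > w)
offset = acc // 14
acc = w + 14
res = res % 14
w = offset + 30 - (w + res)

7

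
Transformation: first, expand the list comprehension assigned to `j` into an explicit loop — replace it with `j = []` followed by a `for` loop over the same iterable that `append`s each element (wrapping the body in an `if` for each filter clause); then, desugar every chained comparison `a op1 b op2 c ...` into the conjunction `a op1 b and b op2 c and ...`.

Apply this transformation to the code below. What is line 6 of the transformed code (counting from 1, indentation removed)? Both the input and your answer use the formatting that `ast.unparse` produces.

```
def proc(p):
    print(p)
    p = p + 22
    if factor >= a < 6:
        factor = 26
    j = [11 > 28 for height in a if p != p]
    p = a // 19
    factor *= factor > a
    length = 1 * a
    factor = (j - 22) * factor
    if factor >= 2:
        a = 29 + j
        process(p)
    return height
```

Transformed code:
def proc(p):
    print(p)
    p = p + 22
    if factor >= a and a < 6:
        factor = 26
    j = []
    for height in a:
        if p != p:
            j.append(11 > 28)
    p = a // 19
    factor *= factor > a
    length = 1 * a
    factor = (j - 22) * factor
    if factor >= 2:
        a = 29 + j
        process(p)
    return height

j = []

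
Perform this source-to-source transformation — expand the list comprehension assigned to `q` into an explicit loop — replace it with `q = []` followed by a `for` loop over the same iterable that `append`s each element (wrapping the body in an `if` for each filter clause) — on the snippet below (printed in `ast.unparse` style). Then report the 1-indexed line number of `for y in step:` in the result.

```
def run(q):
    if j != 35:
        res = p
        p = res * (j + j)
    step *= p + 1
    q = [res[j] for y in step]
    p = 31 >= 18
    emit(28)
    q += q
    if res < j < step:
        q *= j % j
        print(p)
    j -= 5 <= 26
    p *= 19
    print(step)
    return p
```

7

Transformed code:
def run(q):
    if j != 35:
        res = p
        p = res * (j + j)
    step *= p + 1
    q = []
    for y in step:
        q.append(res[j])
    p = 31 >= 18
    emit(28)
    q += q
    if res < j < step:
        q *= j % j
        print(p)
    j -= 5 <= 26
    p *= 19
    print(step)
    return p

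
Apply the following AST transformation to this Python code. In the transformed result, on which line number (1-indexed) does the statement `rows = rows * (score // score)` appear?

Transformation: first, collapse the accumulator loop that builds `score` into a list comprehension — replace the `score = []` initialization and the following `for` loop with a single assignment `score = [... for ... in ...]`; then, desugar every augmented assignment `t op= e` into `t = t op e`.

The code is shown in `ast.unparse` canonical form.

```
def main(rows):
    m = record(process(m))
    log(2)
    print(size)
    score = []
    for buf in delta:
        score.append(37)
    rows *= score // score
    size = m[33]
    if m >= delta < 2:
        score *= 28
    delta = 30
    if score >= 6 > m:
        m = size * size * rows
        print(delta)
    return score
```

Transformed code:
def main(rows):
    m = record(process(m))
    log(2)
    print(size)
    score = [37 for buf in delta]
    rows = rows * (score // score)
    size = m[33]
    if m >= delta < 2:
        score = score * 28
    delta = 30
    if score >= 6 > m:
        m = size * size * rows
        print(delta)
    return score

6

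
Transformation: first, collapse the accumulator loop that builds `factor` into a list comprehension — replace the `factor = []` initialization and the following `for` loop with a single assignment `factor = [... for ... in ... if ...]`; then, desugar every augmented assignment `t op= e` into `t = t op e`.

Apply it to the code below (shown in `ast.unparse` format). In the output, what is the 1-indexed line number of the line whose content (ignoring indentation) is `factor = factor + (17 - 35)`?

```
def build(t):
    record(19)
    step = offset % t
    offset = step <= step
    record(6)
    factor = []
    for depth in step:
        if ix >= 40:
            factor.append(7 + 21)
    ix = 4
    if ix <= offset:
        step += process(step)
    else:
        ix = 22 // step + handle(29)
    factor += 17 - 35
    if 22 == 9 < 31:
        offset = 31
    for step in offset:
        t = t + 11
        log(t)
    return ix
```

12

Transformed code:
def build(t):
    record(19)
    step = offset % t
    offset = step <= step
    record(6)
    factor = [7 + 21 for depth in step if ix >= 40]
    ix = 4
    if ix <= offset:
        step = step + process(step)
    else:
        ix = 22 // step + handle(29)
    factor = factor + (17 - 35)
    if 22 == 9 < 31:
        offset = 31
    for step in offset:
        t = t + 11
        log(t)
    return ix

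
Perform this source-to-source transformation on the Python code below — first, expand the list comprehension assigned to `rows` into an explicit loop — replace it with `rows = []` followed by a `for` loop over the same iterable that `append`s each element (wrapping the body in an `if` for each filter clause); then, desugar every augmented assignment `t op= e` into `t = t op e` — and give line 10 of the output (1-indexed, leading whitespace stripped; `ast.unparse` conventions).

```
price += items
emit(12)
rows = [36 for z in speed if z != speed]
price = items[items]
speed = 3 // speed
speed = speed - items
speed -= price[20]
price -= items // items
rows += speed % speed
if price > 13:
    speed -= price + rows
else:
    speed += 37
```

Transformed code:
price = price + items
emit(12)
rows = []
for z in speed:
    if z != speed:
        rows.append(36)
price = items[items]
speed = 3 // speed
speed = speed - items
speed = speed - price[20]
price = price - items // items
rows = rows + speed % speed
if price > 13:
    speed = speed - (price + rows)
else:
    speed = speed + 37

speed = speed - price[20]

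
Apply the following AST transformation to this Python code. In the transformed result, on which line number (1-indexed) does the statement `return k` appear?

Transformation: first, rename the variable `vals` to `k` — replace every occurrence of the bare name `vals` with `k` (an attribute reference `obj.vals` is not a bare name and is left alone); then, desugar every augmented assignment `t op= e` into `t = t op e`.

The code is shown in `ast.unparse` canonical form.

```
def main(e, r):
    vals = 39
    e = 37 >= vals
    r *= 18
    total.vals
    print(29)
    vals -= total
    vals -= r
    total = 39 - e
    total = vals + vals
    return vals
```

Transformed code:
def main(e, r):
    k = 39
    e = 37 >= k
    r = r * 18
    total.vals
    print(29)
    k = k - total
    k = k - r
    total = 39 - e
    total = k + k
    return k

11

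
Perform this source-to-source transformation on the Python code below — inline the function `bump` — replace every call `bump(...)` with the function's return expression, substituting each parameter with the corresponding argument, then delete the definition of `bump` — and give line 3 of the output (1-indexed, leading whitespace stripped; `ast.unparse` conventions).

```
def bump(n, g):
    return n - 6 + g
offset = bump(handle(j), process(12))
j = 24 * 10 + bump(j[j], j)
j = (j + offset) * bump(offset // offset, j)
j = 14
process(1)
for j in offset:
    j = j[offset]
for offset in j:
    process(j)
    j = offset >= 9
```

Transformed code:
offset = handle(j) - 6 + process(12)
j = 24 * 10 + (j[j] - 6 + j)
j = (j + offset) * (offset // offset - 6 + j)
j = 14
process(1)
for j in offset:
    j = j[offset]
for offset in j:
    process(j)
    j = offset >= 9

j = (j + offset) * (offset // offset - 6 + j)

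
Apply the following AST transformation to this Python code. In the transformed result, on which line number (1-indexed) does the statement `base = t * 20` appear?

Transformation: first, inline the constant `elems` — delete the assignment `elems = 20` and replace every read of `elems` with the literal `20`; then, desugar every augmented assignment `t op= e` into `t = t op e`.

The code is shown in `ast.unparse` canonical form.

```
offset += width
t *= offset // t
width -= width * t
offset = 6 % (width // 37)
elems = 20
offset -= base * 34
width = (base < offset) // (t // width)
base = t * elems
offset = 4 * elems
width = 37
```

Transformed code:
offset = offset + width
t = t * (offset // t)
width = width - width * t
offset = 6 % (width // 37)
offset = offset - base * 34
width = (base < offset) // (t // width)
base = t * 20
offset = 4 * 20
width = 37

7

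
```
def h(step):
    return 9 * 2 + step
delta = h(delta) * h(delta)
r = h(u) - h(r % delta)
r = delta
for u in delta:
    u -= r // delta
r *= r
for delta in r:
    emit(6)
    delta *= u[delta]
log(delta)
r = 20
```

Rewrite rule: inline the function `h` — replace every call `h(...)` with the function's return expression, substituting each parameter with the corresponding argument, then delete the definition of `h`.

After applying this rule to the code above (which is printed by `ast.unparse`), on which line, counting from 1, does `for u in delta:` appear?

4

Transformed code:
delta = (9 * 2 + delta) * (9 * 2 + delta)
r = 9 * 2 + u - (9 * 2 + r % delta)
r = delta
for u in delta:
    u -= r // delta
r *= r
for delta in r:
    emit(6)
    delta *= u[delta]
log(delta)
r = 20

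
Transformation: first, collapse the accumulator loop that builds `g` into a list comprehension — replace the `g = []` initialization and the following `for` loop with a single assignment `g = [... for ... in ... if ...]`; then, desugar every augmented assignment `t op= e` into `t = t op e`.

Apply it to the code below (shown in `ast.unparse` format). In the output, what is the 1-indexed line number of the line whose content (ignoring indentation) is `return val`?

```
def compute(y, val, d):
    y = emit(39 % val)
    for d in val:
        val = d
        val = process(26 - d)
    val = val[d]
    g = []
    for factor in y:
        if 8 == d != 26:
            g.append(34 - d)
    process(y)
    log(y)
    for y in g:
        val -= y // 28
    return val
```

Transformed code:
def compute(y, val, d):
    y = emit(39 % val)
    for d in val:
        val = d
        val = process(26 - d)
    val = val[d]
    g = [34 - d for factor in y if 8 == d != 26]
    process(y)
    log(y)
    for y in g:
        val = val - y // 28
    return val

12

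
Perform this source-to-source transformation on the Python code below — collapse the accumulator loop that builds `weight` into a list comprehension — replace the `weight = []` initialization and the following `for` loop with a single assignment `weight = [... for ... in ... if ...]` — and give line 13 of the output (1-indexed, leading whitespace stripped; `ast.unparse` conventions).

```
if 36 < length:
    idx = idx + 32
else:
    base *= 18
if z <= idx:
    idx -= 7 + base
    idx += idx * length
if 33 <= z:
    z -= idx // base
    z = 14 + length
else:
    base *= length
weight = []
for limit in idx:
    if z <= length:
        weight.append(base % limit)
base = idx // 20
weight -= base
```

Transformed code:
if 36 < length:
    idx = idx + 32
else:
    base *= 18
if z <= idx:
    idx -= 7 + base
    idx += idx * length
if 33 <= z:
    z -= idx // base
    z = 14 + length
else:
    base *= length
weight = [base % limit for limit in idx if z <= length]
base = idx // 20
weight -= base

weight = [base % limit for limit in idx if z <= length]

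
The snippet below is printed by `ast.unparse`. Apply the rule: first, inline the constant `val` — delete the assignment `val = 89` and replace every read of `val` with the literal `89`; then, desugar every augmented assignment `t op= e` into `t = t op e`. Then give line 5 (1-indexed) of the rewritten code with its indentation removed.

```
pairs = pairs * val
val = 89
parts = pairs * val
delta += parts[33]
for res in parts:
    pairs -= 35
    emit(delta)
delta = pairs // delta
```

pairs = pairs - 35

Transformed code:
pairs = pairs * 89
parts = pairs * 89
delta = delta + parts[33]
for res in parts:
    pairs = pairs - 35
    emit(delta)
delta = pairs // delta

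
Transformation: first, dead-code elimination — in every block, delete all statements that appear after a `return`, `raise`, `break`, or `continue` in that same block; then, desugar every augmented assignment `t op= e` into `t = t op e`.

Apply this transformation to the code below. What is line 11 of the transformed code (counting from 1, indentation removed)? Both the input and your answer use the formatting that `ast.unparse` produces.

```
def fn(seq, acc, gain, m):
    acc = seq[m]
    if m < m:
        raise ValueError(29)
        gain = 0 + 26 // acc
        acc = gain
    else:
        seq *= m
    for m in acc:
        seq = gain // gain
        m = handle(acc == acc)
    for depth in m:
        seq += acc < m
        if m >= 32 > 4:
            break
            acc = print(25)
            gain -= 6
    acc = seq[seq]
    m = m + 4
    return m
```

Transformed code:
def fn(seq, acc, gain, m):
    acc = seq[m]
    if m < m:
        raise ValueError(29)
    else:
        seq = seq * m
    for m in acc:
        seq = gain // gain
        m = handle(acc == acc)
    for depth in m:
        seq = seq + (acc < m)
        if m >= 32 > 4:
            break
    acc = seq[seq]
    m = m + 4
    return m

seq = seq + (acc < m)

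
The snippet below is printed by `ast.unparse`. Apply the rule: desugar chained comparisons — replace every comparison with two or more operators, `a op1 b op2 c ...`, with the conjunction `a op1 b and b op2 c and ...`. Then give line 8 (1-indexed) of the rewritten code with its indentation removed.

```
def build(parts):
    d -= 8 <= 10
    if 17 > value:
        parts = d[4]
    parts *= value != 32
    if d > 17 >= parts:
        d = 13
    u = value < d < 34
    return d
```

Transformed code:
def build(parts):
    d -= 8 <= 10
    if 17 > value:
        parts = d[4]
    parts *= value != 32
    if d > 17 and 17 >= parts:
        d = 13
    u = value < d and d < 34
    return d

u = value < d and d < 34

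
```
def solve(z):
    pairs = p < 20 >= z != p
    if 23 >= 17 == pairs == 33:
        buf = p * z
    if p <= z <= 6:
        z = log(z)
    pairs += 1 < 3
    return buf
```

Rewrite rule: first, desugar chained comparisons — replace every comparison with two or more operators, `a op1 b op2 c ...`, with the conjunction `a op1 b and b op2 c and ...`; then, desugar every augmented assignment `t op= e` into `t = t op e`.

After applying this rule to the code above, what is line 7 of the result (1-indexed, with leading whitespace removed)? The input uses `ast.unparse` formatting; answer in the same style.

pairs = pairs + (1 < 3)

Transformed code:
def solve(z):
    pairs = p < 20 and 20 >= z and (z != p)
    if 23 >= 17 and 17 == pairs and (pairs == 33):
        buf = p * z
    if p <= z and z <= 6:
        z = log(z)
    pairs = pairs + (1 < 3)
    return buf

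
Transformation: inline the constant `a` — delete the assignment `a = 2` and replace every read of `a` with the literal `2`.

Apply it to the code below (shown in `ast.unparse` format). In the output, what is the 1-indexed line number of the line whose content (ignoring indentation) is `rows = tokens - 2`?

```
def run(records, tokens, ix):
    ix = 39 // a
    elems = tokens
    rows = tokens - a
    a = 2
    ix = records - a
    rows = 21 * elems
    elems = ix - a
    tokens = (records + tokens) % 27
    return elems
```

4

Transformed code:
def run(records, tokens, ix):
    ix = 39 // 2
    elems = tokens
    rows = tokens - 2
    ix = records - 2
    rows = 21 * elems
    elems = ix - 2
    tokens = (records + tokens) % 27
    return elems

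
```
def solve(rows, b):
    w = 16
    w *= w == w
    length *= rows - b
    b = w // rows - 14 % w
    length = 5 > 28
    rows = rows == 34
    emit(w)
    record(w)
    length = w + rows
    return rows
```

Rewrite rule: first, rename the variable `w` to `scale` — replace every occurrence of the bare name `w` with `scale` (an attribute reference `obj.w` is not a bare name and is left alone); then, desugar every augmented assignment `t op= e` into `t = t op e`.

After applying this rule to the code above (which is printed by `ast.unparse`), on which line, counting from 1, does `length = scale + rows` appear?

10

Transformed code:
def solve(rows, b):
    scale = 16
    scale = scale * (scale == scale)
    length = length * (rows - b)
    b = scale // rows - 14 % scale
    length = 5 > 28
    rows = rows == 34
    emit(scale)
    record(scale)
    length = scale + rows
    return rows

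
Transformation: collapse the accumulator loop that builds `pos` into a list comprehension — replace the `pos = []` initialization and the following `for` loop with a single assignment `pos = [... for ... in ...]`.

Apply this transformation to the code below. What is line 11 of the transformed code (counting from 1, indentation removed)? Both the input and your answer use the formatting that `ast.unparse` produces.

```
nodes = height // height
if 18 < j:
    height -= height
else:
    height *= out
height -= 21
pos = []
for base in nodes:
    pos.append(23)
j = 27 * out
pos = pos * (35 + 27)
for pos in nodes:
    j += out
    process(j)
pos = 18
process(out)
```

Transformed code:
nodes = height // height
if 18 < j:
    height -= height
else:
    height *= out
height -= 21
pos = [23 for base in nodes]
j = 27 * out
pos = pos * (35 + 27)
for pos in nodes:
    j += out
    process(j)
pos = 18
process(out)

j += out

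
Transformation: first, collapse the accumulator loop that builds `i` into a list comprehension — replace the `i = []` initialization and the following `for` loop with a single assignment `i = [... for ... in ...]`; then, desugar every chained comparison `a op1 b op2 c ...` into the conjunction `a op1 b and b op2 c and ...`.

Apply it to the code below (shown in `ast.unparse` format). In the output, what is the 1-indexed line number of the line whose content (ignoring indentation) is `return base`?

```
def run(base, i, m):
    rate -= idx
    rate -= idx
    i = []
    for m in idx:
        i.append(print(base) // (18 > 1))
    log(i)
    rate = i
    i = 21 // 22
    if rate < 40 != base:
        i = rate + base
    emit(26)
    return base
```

Transformed code:
def run(base, i, m):
    rate -= idx
    rate -= idx
    i = [print(base) // (18 > 1) for m in idx]
    log(i)
    rate = i
    i = 21 // 22
    if rate < 40 and 40 != base:
        i = rate + base
    emit(26)
    return base

11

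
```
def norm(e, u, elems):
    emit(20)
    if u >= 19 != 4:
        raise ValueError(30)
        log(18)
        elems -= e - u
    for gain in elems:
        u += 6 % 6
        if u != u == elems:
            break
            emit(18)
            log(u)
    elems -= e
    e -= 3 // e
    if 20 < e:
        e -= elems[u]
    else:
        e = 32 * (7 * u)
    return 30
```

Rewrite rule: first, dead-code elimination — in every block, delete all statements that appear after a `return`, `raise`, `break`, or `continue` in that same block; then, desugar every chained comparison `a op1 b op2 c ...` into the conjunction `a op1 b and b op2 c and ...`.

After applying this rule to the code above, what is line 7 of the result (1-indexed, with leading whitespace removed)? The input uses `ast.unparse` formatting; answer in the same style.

Transformed code:
def norm(e, u, elems):
    emit(20)
    if u >= 19 and 19 != 4:
        raise ValueError(30)
    for gain in elems:
        u += 6 % 6
        if u != u and u == elems:
            break
    elems -= e
    e -= 3 // e
    if 20 < e:
        e -= elems[u]
    else:
        e = 32 * (7 * u)
    return 30

if u != u and u == elems:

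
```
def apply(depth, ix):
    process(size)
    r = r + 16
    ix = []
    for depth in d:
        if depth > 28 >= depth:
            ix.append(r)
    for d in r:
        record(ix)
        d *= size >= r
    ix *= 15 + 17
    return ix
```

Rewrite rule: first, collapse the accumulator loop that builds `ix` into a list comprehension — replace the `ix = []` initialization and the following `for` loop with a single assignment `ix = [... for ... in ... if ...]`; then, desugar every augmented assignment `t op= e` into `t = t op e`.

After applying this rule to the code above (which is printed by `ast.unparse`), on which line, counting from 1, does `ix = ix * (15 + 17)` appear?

8

Transformed code:
def apply(depth, ix):
    process(size)
    r = r + 16
    ix = [r for depth in d if depth > 28 >= depth]
    for d in r:
        record(ix)
        d = d * (size >= r)
    ix = ix * (15 + 17)
    return ix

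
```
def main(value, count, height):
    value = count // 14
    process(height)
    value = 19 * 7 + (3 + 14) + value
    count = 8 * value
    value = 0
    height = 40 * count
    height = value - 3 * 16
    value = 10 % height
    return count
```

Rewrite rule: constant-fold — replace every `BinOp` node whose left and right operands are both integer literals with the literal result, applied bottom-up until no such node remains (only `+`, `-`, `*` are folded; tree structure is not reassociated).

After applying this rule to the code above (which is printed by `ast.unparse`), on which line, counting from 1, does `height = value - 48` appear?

8

Transformed code:
def main(value, count, height):
    value = count // 14
    process(height)
    value = 150 + value
    count = 8 * value
    value = 0
    height = 40 * count
    height = value - 48
    value = 10 % height
    return count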